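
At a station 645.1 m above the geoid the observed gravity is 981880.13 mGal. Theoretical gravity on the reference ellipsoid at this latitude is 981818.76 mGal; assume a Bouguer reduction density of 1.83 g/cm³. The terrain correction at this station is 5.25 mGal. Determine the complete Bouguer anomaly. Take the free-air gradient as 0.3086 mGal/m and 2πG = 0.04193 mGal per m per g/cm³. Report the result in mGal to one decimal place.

216.2

Free-air correction = 0.3086 × 645.1 = 199.08 mGal
Free-air anomaly = 981880.13 − 981818.76 + (199.08) = 260.45 mGal
Bouguer slab correction = 0.04193 × 1.83 × 645.1 = 49.50 mGal
Simple Bouguer anomaly = 260.45 − (49.50) = 210.95 mGal
Complete Bouguer anomaly = 210.95 + 5.25 = 216.20 mGal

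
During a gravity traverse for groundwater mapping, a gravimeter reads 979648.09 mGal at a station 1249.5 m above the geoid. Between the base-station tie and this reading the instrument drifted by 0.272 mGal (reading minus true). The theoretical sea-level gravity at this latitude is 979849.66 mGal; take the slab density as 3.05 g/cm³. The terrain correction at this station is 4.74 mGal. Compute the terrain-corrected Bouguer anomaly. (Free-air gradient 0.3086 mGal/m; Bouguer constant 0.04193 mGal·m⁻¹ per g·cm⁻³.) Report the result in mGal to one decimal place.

Drift-corrected reading = 979648.09 − (0.272) = 979647.818 mGal
Free-air correction = 0.3086 × 1249.5 = 385.60 mGal
Free-air anomaly = 979647.818 − 979849.66 + (385.60) = 183.758 mGal
Bouguer slab correction = 0.04193 × 3.05 × 1249.5 = 159.79 mGal
Simple Bouguer anomaly = 183.758 − (159.79) = 23.968 mGal
Complete Bouguer anomaly = 23.968 + 4.74 = 28.708 mGal

28.7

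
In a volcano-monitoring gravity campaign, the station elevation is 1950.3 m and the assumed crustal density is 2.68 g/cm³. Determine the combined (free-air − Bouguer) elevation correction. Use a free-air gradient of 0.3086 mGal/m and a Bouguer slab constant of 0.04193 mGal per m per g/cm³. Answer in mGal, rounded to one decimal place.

382.7

Combined gradient = 0.3086 − 0.04193 × 2.68 = 0.1962276 mGal/m
Combined elevation correction = 0.1962276 × 1950.3 = 382.7 mGal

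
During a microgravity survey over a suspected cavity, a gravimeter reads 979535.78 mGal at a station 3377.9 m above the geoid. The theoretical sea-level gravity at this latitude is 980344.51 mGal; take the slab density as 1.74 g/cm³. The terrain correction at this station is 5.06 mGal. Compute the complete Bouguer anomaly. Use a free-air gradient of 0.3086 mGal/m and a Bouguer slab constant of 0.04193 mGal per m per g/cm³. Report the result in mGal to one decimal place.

Free-air correction = 0.3086 × 3377.9 = 1042.42 mGal
Free-air anomaly = 979535.78 − 980344.51 + (1042.42) = 233.69 mGal
Bouguer slab correction = 0.04193 × 1.74 × 3377.9 = 246.45 mGal
Simple Bouguer anomaly = 233.69 − (246.45) = -12.76 mGal
Complete Bouguer anomaly = -12.76 + 5.06 = -7.70 mGal

-7.7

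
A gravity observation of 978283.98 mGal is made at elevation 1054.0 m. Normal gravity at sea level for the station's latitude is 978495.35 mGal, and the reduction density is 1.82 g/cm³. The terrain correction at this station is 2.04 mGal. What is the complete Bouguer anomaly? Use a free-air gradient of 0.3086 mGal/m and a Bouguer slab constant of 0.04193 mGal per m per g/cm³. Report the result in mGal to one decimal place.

35.5

Free-air correction = 0.3086 × 1054.0 = 325.26 mGal
Free-air anomaly = 978283.98 − 978495.35 + (325.26) = 113.89 mGal
Bouguer slab correction = 0.04193 × 1.82 × 1054.0 = 80.43 mGal
Simple Bouguer anomaly = 113.89 − (80.43) = 33.46 mGal
Complete Bouguer anomaly = 33.46 + 2.04 = 35.50 mGal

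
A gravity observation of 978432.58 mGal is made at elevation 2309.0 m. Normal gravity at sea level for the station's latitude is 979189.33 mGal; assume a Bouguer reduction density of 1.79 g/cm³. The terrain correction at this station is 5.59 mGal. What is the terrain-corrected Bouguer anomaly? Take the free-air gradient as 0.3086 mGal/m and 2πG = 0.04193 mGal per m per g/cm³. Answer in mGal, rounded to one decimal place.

-211.9

Free-air correction = 0.3086 × 2309.0 = 712.56 mGal
Free-air anomaly = 978432.58 − 979189.33 + (712.56) = -44.19 mGal
Bouguer slab correction = 0.04193 × 1.79 × 2309.0 = 173.30 mGal
Simple Bouguer anomaly = -44.19 − (173.30) = -217.49 mGal
Complete Bouguer anomaly = -217.49 + 5.59 = -211.90 mGal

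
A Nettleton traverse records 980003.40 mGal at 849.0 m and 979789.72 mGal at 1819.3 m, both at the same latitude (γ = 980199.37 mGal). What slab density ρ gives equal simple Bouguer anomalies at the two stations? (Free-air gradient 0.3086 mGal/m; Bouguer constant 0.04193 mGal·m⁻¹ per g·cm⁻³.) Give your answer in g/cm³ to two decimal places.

Δg_obs = 979789.72 − 980003.40 = -213.68 mGal over Δh = 1819.3 − 849.0 = 970.3 m
Equal Bouguer anomalies ⇒ Δg_obs + (0.3086 − 0.04193ρ)·Δh = 0
0.3086 − 0.04193ρ = −Δg_obs/Δh = 0.22022
ρ = (0.3086 − 0.22022) / 0.04193 = 2.11 g/cm³

2.11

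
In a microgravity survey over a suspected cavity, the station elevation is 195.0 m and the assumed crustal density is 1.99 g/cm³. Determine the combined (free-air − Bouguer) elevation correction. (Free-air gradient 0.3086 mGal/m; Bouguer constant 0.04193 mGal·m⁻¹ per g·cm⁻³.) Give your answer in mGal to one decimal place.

43.9

Combined gradient = 0.3086 − 0.04193 × 1.99 = 0.2251593 mGal/m
Combined elevation correction = 0.2251593 × 195.0 = 43.9 mGal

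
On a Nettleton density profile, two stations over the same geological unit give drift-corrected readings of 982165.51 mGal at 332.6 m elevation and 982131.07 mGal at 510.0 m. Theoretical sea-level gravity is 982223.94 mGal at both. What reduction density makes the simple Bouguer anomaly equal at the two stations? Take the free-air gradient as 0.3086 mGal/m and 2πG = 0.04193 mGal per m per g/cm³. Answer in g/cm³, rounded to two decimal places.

2.73

Δg_obs = 982131.07 − 982165.51 = -34.44 mGal over Δh = 510.0 − 332.6 = 177.4 m
Equal Bouguer anomalies ⇒ Δg_obs + (0.3086 − 0.04193ρ)·Δh = 0
0.3086 − 0.04193ρ = −Δg_obs/Δh = 0.19414
ρ = (0.3086 − 0.19414) / 0.04193 = 2.73 g/cm³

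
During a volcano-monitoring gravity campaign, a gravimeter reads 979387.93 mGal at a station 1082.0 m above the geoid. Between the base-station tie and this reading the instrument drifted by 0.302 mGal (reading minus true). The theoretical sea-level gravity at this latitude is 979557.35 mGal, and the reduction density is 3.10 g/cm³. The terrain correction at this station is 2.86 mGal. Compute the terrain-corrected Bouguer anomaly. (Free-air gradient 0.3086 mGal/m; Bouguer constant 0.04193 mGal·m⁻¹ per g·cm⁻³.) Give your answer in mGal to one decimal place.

Drift-corrected reading = 979387.93 − (0.302) = 979387.628 mGal
Free-air correction = 0.3086 × 1082.0 = 333.91 mGal
Free-air anomaly = 979387.628 − 979557.35 + (333.91) = 164.188 mGal
Bouguer slab correction = 0.04193 × 3.10 × 1082.0 = 140.64 mGal
Simple Bouguer anomaly = 164.188 − (140.64) = 23.548 mGal
Complete Bouguer anomaly = 23.548 + 2.86 = 26.408 mGal

26.4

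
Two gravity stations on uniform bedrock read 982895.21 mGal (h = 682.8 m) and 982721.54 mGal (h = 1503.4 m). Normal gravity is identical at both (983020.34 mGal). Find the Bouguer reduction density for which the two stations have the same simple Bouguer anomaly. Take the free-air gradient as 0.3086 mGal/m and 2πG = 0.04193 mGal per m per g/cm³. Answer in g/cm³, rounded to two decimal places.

Δg_obs = 982721.54 − 982895.21 = -173.67 mGal over Δh = 1503.4 − 682.8 = 820.6 m
Equal Bouguer anomalies ⇒ Δg_obs + (0.3086 − 0.04193ρ)·Δh = 0
0.3086 − 0.04193ρ = −Δg_obs/Δh = 0.21164
ρ = (0.3086 − 0.21164) / 0.04193 = 2.31 g/cm³

2.31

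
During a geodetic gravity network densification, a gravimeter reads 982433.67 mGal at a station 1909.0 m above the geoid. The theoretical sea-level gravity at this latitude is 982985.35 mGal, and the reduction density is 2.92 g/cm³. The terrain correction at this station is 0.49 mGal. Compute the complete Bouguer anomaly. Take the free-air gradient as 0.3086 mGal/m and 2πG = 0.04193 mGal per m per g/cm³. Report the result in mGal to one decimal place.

Free-air correction = 0.3086 × 1909.0 = 589.12 mGal
Free-air anomaly = 982433.67 − 982985.35 + (589.12) = 37.44 mGal
Bouguer slab correction = 0.04193 × 2.92 × 1909.0 = 233.73 mGal
Simple Bouguer anomaly = 37.44 − (233.73) = -196.29 mGal
Complete Bouguer anomaly = -196.29 + 0.49 = -195.80 mGal

-195.8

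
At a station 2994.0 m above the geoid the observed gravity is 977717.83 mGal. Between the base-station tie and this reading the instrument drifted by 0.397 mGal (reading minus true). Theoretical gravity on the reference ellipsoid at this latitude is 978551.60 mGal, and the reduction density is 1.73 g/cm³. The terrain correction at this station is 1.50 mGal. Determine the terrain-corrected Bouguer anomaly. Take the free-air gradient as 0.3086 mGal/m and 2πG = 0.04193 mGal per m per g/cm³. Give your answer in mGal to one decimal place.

Drift-corrected reading = 977717.83 − (0.397) = 977717.433 mGal
Free-air correction = 0.3086 × 2994.0 = 923.95 mGal
Free-air anomaly = 977717.433 − 978551.60 + (923.95) = 89.783 mGal
Bouguer slab correction = 0.04193 × 1.73 × 2994.0 = 217.18 mGal
Simple Bouguer anomaly = 89.783 − (217.18) = -127.397 mGal
Complete Bouguer anomaly = -127.397 + 1.50 = -125.897 mGal

-125.9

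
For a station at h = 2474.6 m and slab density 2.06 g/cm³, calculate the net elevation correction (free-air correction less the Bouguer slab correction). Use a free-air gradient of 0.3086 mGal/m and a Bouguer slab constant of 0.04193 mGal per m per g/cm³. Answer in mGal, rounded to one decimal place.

Combined gradient = 0.3086 − 0.04193 × 2.06 = 0.2222242 mGal/m
Combined elevation correction = 0.2222242 × 2474.6 = 549.9 mGal

549.9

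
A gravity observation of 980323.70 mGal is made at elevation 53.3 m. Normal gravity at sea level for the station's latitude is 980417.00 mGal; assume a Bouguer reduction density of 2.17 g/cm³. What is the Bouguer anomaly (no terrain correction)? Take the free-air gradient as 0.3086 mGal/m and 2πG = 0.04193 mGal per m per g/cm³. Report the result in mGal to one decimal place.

-81.7

Free-air correction = 0.3086 × 53.3 = 16.45 mGal
Free-air anomaly = 980323.70 − 980417.00 + (16.45) = -76.85 mGal
Bouguer slab correction = 0.04193 × 2.17 × 53.3 = 4.85 mGal
Simple Bouguer anomaly = -76.85 − (4.85) = -81.70 mGal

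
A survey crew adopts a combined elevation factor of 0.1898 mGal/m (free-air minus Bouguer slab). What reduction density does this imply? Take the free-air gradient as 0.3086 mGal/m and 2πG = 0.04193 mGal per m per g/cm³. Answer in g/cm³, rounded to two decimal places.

2.83

0.1898 = 0.3086 − 0.04193 × ρ
ρ = (0.3086 − 0.1898) / 0.04193 = 2.83 g/cm³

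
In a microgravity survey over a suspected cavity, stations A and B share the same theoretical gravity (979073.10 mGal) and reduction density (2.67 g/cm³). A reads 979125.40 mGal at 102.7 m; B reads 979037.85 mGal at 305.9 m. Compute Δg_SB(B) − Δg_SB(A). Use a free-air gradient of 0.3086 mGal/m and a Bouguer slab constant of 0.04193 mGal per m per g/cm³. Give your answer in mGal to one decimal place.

-47.6

Δg_SB(A) = 979125.40 − 979073.10 + 0.3086×102.7 − 0.04193×2.67×102.7 = 72.50 mGal
Δg_SB(B) = 979037.85 − 979073.10 + 0.3086×305.9 − 0.04193×2.67×305.9 = 24.90 mGal
Difference = 24.90 − (72.50) = -47.60 mGal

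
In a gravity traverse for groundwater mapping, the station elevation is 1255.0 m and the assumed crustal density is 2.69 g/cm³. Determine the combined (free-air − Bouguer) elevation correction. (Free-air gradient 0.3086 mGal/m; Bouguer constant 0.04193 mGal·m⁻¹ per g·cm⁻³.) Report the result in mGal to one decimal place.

245.7

Combined gradient = 0.3086 − 0.04193 × 2.69 = 0.1958083 mGal/m
Combined elevation correction = 0.1958083 × 1255.0 = 245.7 mGal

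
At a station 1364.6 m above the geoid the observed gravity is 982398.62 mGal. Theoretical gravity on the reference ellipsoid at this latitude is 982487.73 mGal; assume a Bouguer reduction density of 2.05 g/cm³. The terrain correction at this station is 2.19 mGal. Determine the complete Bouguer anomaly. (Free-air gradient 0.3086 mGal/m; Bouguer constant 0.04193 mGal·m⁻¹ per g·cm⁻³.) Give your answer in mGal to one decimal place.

216.9

Free-air correction = 0.3086 × 1364.6 = 421.12 mGal
Free-air anomaly = 982398.62 − 982487.73 + (421.12) = 332.01 mGal
Bouguer slab correction = 0.04193 × 2.05 × 1364.6 = 117.30 mGal
Simple Bouguer anomaly = 332.01 − (117.30) = 214.71 mGal
Complete Bouguer anomaly = 214.71 + 2.19 = 216.90 mGal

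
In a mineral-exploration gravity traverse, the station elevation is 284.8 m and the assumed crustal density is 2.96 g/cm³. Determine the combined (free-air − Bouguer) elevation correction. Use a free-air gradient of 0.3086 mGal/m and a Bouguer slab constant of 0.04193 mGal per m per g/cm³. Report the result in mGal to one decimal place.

Combined gradient = 0.3086 − 0.04193 × 2.96 = 0.1844872 mGal/m
Combined elevation correction = 0.1844872 × 284.8 = 52.5 mGal

52.5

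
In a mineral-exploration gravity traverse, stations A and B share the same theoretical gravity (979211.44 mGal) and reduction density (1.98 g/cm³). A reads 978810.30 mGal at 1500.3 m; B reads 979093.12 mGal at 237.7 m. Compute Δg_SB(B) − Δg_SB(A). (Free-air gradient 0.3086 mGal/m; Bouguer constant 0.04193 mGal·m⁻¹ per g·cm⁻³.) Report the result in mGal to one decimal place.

Δg_SB(A) = 978810.30 − 979211.44 + 0.3086×1500.3 − 0.04193×1.98×1500.3 = -62.70 mGal
Δg_SB(B) = 979093.12 − 979211.44 + 0.3086×237.7 − 0.04193×1.98×237.7 = -64.70 mGal
Difference = -64.70 − (-62.70) = -2.00 mGal

-2.0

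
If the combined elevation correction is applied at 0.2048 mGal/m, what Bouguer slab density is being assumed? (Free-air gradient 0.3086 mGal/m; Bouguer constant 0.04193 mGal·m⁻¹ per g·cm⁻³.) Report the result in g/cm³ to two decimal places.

0.2048 = 0.3086 − 0.04193 × ρ
ρ = (0.3086 − 0.2048) / 0.04193 = 2.48 g/cm³

2.48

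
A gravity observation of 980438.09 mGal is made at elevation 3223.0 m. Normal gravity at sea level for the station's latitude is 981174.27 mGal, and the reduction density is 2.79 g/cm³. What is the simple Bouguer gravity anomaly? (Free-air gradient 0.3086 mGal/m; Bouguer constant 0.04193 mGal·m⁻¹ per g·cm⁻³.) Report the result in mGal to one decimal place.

Free-air correction = 0.3086 × 3223.0 = 994.62 mGal
Free-air anomaly = 980438.09 − 981174.27 + (994.62) = 258.44 mGal
Bouguer slab correction = 0.04193 × 2.79 × 3223.0 = 377.04 mGal
Simple Bouguer anomaly = 258.44 − (377.04) = -118.60 mGal

-118.6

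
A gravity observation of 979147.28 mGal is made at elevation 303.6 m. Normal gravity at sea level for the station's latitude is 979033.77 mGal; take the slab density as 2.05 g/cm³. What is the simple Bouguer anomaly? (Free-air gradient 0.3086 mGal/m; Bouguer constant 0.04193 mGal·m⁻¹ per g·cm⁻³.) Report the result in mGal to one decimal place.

Free-air correction = 0.3086 × 303.6 = 93.69 mGal
Free-air anomaly = 979147.28 − 979033.77 + (93.69) = 207.20 mGal
Bouguer slab correction = 0.04193 × 2.05 × 303.6 = 26.10 mGal
Simple Bouguer anomaly = 207.20 − (26.10) = 181.10 mGal

181.1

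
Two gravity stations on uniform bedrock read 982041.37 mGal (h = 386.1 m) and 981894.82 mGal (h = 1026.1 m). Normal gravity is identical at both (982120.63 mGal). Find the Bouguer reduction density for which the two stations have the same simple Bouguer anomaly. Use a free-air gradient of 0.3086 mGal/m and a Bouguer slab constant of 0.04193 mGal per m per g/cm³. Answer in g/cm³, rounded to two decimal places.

Δg_obs = 981894.82 − 982041.37 = -146.55 mGal over Δh = 1026.1 − 386.1 = 640.0 m
Equal Bouguer anomalies ⇒ Δg_obs + (0.3086 − 0.04193ρ)·Δh = 0
0.3086 − 0.04193ρ = −Δg_obs/Δh = 0.22898
ρ = (0.3086 − 0.22898) / 0.04193 = 1.90 g/cm³

1.90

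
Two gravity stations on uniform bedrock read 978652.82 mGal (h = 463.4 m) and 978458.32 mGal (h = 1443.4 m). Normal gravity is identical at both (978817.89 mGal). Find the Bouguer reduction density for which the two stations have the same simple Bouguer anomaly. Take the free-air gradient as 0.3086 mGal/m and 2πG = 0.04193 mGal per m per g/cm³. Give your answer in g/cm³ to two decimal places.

2.63

Δg_obs = 978458.32 − 978652.82 = -194.50 mGal over Δh = 1443.4 − 463.4 = 980.0 m
Equal Bouguer anomalies ⇒ Δg_obs + (0.3086 − 0.04193ρ)·Δh = 0
0.3086 − 0.04193ρ = −Δg_obs/Δh = 0.19847
ρ = (0.3086 − 0.19847) / 0.04193 = 2.63 g/cm³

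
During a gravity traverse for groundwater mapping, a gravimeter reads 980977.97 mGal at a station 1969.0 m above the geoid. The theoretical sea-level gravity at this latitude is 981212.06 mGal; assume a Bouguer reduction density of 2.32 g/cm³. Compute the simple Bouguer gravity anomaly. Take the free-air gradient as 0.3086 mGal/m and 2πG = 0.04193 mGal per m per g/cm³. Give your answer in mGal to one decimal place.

182.0

Free-air correction = 0.3086 × 1969.0 = 607.63 mGal
Free-air anomaly = 980977.97 − 981212.06 + (607.63) = 373.54 mGal
Bouguer slab correction = 0.04193 × 2.32 × 1969.0 = 191.54 mGal
Simple Bouguer anomaly = 373.54 − (191.54) = 182.00 mGal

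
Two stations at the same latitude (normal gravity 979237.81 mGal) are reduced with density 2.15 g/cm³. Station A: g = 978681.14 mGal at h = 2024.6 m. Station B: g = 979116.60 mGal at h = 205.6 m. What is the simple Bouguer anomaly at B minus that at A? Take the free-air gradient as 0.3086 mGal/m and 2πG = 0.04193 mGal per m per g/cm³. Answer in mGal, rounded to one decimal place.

Δg_SB(A) = 978681.14 − 979237.81 + 0.3086×2024.6 − 0.04193×2.15×2024.6 = -114.40 mGal
Δg_SB(B) = 979116.60 − 979237.81 + 0.3086×205.6 − 0.04193×2.15×205.6 = -76.30 mGal
Difference = -76.30 − (-114.40) = 38.10 mGal

38.1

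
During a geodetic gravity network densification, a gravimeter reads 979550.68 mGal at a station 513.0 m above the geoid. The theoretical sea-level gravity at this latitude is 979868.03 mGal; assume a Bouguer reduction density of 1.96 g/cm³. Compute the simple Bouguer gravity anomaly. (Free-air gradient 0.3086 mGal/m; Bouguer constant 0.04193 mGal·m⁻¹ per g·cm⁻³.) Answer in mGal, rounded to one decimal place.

Free-air correction = 0.3086 × 513.0 = 158.31 mGal
Free-air anomaly = 979550.68 − 979868.03 + (158.31) = -159.04 mGal
Bouguer slab correction = 0.04193 × 1.96 × 513.0 = 42.16 mGal
Simple Bouguer anomaly = -159.04 − (42.16) = -201.20 mGal

-201.2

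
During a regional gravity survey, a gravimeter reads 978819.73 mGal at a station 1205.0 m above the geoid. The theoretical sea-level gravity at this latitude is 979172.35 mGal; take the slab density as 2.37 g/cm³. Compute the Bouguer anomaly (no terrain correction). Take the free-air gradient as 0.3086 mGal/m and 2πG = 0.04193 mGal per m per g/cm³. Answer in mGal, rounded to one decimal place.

-100.5

Free-air correction = 0.3086 × 1205.0 = 371.86 mGal
Free-air anomaly = 978819.73 − 979172.35 + (371.86) = 19.24 mGal
Bouguer slab correction = 0.04193 × 2.37 × 1205.0 = 119.75 mGal
Simple Bouguer anomaly = 19.24 − (119.75) = -100.51 mGal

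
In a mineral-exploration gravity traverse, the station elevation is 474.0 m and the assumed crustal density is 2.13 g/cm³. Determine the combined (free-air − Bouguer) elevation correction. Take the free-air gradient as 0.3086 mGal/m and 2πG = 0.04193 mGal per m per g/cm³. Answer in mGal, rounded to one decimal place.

Combined gradient = 0.3086 − 0.04193 × 2.13 = 0.2192891 mGal/m
Combined elevation correction = 0.2192891 × 474.0 = 103.9 mGal

103.9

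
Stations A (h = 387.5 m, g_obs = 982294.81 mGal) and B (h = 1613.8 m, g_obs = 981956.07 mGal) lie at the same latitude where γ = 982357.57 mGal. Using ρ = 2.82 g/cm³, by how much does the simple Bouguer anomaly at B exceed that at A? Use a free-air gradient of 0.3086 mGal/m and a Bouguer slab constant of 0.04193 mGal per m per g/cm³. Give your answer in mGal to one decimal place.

Δg_SB(A) = 982294.81 − 982357.57 + 0.3086×387.5 − 0.04193×2.82×387.5 = 11.00 mGal
Δg_SB(B) = 981956.07 − 982357.57 + 0.3086×1613.8 − 0.04193×2.82×1613.8 = -94.30 mGal
Difference = -94.30 − (11.00) = -105.30 mGal

-105.3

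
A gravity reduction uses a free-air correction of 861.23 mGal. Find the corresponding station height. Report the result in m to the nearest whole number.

h = 861.23 / 0.3086 = 2790.76 m

2791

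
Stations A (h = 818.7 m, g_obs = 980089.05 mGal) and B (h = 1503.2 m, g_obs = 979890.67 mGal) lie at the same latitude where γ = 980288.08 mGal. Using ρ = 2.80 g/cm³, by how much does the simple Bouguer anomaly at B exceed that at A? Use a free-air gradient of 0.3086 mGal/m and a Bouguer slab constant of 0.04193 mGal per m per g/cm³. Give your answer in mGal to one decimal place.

Δg_SB(A) = 980089.05 − 980288.08 + 0.3086×818.7 − 0.04193×2.80×818.7 = -42.50 mGal
Δg_SB(B) = 979890.67 − 980288.08 + 0.3086×1503.2 − 0.04193×2.80×1503.2 = -110.00 mGal
Difference = -110.00 − (-42.50) = -67.50 mGal

-67.5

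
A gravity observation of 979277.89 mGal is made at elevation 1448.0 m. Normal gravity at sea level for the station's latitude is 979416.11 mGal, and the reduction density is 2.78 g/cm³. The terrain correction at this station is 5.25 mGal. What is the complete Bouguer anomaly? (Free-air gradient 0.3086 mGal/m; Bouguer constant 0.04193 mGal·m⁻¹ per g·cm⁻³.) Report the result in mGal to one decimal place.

145.1

Free-air correction = 0.3086 × 1448.0 = 446.85 mGal
Free-air anomaly = 979277.89 − 979416.11 + (446.85) = 308.63 mGal
Bouguer slab correction = 0.04193 × 2.78 × 1448.0 = 168.79 mGal
Simple Bouguer anomaly = 308.63 − (168.79) = 139.84 mGal
Complete Bouguer anomaly = 139.84 + 5.25 = 145.09 mGal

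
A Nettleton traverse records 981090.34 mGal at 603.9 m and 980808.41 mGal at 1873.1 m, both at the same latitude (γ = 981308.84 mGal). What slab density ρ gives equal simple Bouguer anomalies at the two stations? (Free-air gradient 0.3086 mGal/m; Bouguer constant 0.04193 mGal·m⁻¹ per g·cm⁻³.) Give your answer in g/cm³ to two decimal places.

2.06

Δg_obs = 980808.41 − 981090.34 = -281.93 mGal over Δh = 1873.1 − 603.9 = 1269.2 m
Equal Bouguer anomalies ⇒ Δg_obs + (0.3086 − 0.04193ρ)·Δh = 0
0.3086 − 0.04193ρ = −Δg_obs/Δh = 0.22213
ρ = (0.3086 − 0.22213) / 0.04193 = 2.06 g/cm³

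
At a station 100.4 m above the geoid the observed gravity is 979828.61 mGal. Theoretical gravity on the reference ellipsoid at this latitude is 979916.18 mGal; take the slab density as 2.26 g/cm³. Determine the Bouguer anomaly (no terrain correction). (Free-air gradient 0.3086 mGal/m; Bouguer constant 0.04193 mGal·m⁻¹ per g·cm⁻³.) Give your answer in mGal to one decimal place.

-66.1

Free-air correction = 0.3086 × 100.4 = 30.98 mGal
Free-air anomaly = 979828.61 − 979916.18 + (30.98) = -56.59 mGal
Bouguer slab correction = 0.04193 × 2.26 × 100.4 = 9.51 mGal
Simple Bouguer anomaly = -56.59 − (9.51) = -66.10 mGal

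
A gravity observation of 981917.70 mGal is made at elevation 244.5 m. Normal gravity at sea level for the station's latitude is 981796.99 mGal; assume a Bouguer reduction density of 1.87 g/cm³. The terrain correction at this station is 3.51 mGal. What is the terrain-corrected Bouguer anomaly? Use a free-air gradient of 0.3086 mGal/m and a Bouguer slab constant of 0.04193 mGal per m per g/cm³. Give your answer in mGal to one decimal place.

Free-air correction = 0.3086 × 244.5 = 75.45 mGal
Free-air anomaly = 981917.70 − 981796.99 + (75.45) = 196.16 mGal
Bouguer slab correction = 0.04193 × 1.87 × 244.5 = 19.17 mGal
Simple Bouguer anomaly = 196.16 − (19.17) = 176.99 mGal
Complete Bouguer anomaly = 176.99 + 3.51 = 180.50 mGal

180.5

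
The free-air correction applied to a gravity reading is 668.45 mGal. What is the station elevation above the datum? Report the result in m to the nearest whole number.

2166

h = 668.45 / 0.3086 = 2166.07 m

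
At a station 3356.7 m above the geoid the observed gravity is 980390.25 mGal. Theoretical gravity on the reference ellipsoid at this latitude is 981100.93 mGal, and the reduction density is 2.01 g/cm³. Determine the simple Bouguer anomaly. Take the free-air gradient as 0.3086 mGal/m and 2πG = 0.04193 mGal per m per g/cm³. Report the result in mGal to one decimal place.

42.3

Free-air correction = 0.3086 × 3356.7 = 1035.88 mGal
Free-air anomaly = 980390.25 − 981100.93 + (1035.88) = 325.20 mGal
Bouguer slab correction = 0.04193 × 2.01 × 3356.7 = 282.90 mGal
Simple Bouguer anomaly = 325.20 − (282.90) = 42.30 mGal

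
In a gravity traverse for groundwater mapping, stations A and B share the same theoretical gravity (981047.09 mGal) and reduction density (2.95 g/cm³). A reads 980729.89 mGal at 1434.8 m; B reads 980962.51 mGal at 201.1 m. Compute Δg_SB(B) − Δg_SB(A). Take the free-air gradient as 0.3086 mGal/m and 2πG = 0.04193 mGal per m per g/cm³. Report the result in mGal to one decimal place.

Δg_SB(A) = 980729.89 − 981047.09 + 0.3086×1434.8 − 0.04193×2.95×1434.8 = -51.90 mGal
Δg_SB(B) = 980962.51 − 981047.09 + 0.3086×201.1 − 0.04193×2.95×201.1 = -47.40 mGal
Difference = -47.40 − (-51.90) = 4.50 mGal

4.5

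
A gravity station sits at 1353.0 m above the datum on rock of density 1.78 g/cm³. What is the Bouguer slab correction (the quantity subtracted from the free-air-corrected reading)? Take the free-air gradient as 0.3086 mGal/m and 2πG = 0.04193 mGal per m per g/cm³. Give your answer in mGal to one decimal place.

101.0

Bouguer slab correction = 0.04193 × 1.78 × 1353.0 = 101.0 mGal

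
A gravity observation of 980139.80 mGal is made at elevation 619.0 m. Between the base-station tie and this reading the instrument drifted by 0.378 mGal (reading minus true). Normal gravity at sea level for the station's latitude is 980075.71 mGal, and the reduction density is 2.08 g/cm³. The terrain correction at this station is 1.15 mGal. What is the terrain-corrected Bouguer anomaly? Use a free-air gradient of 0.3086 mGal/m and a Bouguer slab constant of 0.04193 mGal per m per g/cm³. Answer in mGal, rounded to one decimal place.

Drift-corrected reading = 980139.80 − (0.378) = 980139.422 mGal
Free-air correction = 0.3086 × 619.0 = 191.02 mGal
Free-air anomaly = 980139.422 − 980075.71 + (191.02) = 254.732 mGal
Bouguer slab correction = 0.04193 × 2.08 × 619.0 = 53.99 mGal
Simple Bouguer anomaly = 254.732 − (53.99) = 200.742 mGal
Complete Bouguer anomaly = 200.742 + 1.15 = 201.892 mGal

201.9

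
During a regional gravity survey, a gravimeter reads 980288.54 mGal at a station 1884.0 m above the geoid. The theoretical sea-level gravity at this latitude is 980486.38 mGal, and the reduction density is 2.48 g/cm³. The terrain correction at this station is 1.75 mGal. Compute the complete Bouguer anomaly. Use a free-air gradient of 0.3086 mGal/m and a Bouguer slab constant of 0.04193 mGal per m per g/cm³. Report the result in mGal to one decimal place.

189.4

Free-air correction = 0.3086 × 1884.0 = 581.40 mGal
Free-air anomaly = 980288.54 − 980486.38 + (581.40) = 383.56 mGal
Bouguer slab correction = 0.04193 × 2.48 × 1884.0 = 195.91 mGal
Simple Bouguer anomaly = 383.56 − (195.91) = 187.65 mGal
Complete Bouguer anomaly = 187.65 + 1.75 = 189.40 mGal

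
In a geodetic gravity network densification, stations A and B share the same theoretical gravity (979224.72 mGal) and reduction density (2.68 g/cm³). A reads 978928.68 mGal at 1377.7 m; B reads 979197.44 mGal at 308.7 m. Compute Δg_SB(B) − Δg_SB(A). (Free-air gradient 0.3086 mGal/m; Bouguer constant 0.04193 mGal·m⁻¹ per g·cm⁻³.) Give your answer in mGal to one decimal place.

Δg_SB(A) = 978928.68 − 979224.72 + 0.3086×1377.7 − 0.04193×2.68×1377.7 = -25.70 mGal
Δg_SB(B) = 979197.44 − 979224.72 + 0.3086×308.7 − 0.04193×2.68×308.7 = 33.30 mGal
Difference = 33.30 − (-25.70) = 59.00 mGal

59.0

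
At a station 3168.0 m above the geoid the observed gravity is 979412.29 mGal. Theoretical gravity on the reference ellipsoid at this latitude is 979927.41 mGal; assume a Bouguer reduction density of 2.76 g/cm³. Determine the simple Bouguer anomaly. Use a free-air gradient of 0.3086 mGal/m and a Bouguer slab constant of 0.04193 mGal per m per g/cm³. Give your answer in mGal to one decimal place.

Free-air correction = 0.3086 × 3168.0 = 977.64 mGal
Free-air anomaly = 979412.29 − 979927.41 + (977.64) = 462.52 mGal
Bouguer slab correction = 0.04193 × 2.76 × 3168.0 = 366.62 mGal
Simple Bouguer anomaly = 462.52 − (366.62) = 95.90 mGal

95.9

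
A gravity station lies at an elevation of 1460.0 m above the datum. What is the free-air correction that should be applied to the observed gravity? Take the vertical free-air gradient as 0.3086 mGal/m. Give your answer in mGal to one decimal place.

450.6

Free-air correction = 0.3086 × 1460.0 = 450.6 mGal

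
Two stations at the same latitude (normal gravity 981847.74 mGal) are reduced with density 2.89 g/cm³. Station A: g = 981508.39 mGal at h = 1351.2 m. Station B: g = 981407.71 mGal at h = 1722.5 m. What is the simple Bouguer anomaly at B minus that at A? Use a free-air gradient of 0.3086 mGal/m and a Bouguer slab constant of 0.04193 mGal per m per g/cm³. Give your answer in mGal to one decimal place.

Δg_SB(A) = 981508.39 − 981847.74 + 0.3086×1351.2 − 0.04193×2.89×1351.2 = -86.10 mGal
Δg_SB(B) = 981407.71 − 981847.74 + 0.3086×1722.5 − 0.04193×2.89×1722.5 = -117.20 mGal
Difference = -117.20 − (-86.10) = -31.10 mGal

-31.1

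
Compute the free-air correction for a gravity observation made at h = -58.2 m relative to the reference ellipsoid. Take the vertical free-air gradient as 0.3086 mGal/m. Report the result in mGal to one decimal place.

Free-air correction = 0.3086 × -58.2 = -18.0 mGal

-18.0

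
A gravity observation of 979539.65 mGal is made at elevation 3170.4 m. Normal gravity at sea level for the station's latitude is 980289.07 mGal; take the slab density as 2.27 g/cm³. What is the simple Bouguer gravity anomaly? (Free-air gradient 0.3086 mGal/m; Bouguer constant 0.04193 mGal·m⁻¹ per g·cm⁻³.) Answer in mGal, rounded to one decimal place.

Free-air correction = 0.3086 × 3170.4 = 978.39 mGal
Free-air anomaly = 979539.65 − 980289.07 + (978.39) = 228.97 mGal
Bouguer slab correction = 0.04193 × 2.27 × 3170.4 = 301.76 mGal
Simple Bouguer anomaly = 228.97 − (301.76) = -72.79 mGal

-72.8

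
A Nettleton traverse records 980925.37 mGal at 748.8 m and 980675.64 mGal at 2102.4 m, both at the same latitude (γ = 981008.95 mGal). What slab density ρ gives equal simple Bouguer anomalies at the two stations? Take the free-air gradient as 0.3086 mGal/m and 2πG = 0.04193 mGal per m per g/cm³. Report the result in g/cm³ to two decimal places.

2.96

Δg_obs = 980675.64 − 980925.37 = -249.73 mGal over Δh = 2102.4 − 748.8 = 1353.6 m
Equal Bouguer anomalies ⇒ Δg_obs + (0.3086 − 0.04193ρ)·Δh = 0
0.3086 − 0.04193ρ = −Δg_obs/Δh = 0.18449
ρ = (0.3086 − 0.18449) / 0.04193 = 2.96 g/cm³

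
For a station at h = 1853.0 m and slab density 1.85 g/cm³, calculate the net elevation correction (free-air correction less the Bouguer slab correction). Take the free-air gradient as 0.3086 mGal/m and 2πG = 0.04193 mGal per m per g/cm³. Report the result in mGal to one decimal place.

Combined gradient = 0.3086 − 0.04193 × 1.85 = 0.2310295 mGal/m
Combined elevation correction = 0.2310295 × 1853.0 = 428.1 mGal

428.1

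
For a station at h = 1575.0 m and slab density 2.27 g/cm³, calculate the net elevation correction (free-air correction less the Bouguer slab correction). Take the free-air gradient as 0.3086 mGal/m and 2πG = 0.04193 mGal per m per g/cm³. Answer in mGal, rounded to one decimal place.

Combined gradient = 0.3086 − 0.04193 × 2.27 = 0.2134189 mGal/m
Combined elevation correction = 0.2134189 × 1575.0 = 336.1 mGal

336.1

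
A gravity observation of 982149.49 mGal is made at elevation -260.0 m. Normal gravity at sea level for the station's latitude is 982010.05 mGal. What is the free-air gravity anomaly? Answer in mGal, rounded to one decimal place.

Free-air correction = 0.3086 × -260.0 = -80.24 mGal
Free-air anomaly = 982149.49 − 982010.05 + (-80.24) = 59.20 mGal

59.2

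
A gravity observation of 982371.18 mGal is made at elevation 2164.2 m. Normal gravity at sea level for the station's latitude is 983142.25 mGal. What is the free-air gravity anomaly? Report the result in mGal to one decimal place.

-103.2

Free-air correction = 0.3086 × 2164.2 = 667.87 mGal
Free-air anomaly = 982371.18 − 983142.25 + (667.87) = -103.20 mGal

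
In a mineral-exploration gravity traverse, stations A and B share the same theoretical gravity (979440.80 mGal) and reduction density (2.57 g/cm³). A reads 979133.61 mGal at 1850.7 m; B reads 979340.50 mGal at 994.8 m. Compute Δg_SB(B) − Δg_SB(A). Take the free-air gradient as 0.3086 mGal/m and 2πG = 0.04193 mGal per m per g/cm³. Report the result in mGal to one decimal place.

35.0

Δg_SB(A) = 979133.61 − 979440.80 + 0.3086×1850.7 − 0.04193×2.57×1850.7 = 64.50 mGal
Δg_SB(B) = 979340.50 − 979440.80 + 0.3086×994.8 − 0.04193×2.57×994.8 = 99.50 mGal
Difference = 99.50 − (64.50) = 35.00 mGal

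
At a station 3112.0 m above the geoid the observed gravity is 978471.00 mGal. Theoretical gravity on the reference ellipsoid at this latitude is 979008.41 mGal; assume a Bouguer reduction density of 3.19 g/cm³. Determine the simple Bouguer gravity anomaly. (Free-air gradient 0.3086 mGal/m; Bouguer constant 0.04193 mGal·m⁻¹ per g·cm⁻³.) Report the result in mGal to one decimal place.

Free-air correction = 0.3086 × 3112.0 = 960.36 mGal
Free-air anomaly = 978471.00 − 979008.41 + (960.36) = 422.95 mGal
Bouguer slab correction = 0.04193 × 3.19 × 3112.0 = 416.25 mGal
Simple Bouguer anomaly = 422.95 − (416.25) = 6.70 mGal

6.7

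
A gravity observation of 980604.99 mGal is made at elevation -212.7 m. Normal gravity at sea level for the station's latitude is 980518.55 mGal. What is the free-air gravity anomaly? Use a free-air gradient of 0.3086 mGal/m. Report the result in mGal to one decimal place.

20.8

Free-air correction = 0.3086 × -212.7 = -65.64 mGal
Free-air anomaly = 980604.99 − 980518.55 + (-65.64) = 20.80 mGal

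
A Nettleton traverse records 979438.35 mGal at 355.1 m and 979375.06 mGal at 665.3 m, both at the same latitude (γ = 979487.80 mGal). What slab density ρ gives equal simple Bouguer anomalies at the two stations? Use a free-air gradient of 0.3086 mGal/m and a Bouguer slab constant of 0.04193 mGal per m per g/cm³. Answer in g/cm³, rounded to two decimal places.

Δg_obs = 979375.06 − 979438.35 = -63.29 mGal over Δh = 665.3 − 355.1 = 310.2 m
Equal Bouguer anomalies ⇒ Δg_obs + (0.3086 − 0.04193ρ)·Δh = 0
0.3086 − 0.04193ρ = −Δg_obs/Δh = 0.20403
ρ = (0.3086 − 0.20403) / 0.04193 = 2.49 g/cm³

2.49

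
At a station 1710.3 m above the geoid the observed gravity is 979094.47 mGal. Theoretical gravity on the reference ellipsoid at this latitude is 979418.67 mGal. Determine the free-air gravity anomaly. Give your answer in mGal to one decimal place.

Free-air correction = 0.3086 × 1710.3 = 527.80 mGal
Free-air anomaly = 979094.47 − 979418.67 + (527.80) = 203.60 mGal

203.6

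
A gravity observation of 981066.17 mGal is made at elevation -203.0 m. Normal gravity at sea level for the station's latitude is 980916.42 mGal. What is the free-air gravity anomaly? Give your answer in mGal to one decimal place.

87.1

Free-air correction = 0.3086 × -203.0 = -62.65 mGal
Free-air anomaly = 981066.17 − 980916.42 + (-62.65) = 87.10 mGal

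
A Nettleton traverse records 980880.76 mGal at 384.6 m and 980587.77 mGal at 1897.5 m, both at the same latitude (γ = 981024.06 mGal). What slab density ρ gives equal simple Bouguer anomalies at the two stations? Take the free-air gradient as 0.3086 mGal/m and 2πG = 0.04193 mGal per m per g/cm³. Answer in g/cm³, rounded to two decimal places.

2.74

Δg_obs = 980587.77 − 980880.76 = -292.99 mGal over Δh = 1897.5 − 384.6 = 1512.9 m
Equal Bouguer anomalies ⇒ Δg_obs + (0.3086 − 0.04193ρ)·Δh = 0
0.3086 − 0.04193ρ = −Δg_obs/Δh = 0.19366
ρ = (0.3086 − 0.19366) / 0.04193 = 2.74 g/cm³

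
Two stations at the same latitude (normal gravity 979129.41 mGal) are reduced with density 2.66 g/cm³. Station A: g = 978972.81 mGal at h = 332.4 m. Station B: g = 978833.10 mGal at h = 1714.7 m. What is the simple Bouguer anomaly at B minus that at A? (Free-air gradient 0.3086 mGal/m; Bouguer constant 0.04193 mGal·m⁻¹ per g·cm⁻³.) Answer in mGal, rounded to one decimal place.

132.7

Δg_SB(A) = 978972.81 − 979129.41 + 0.3086×332.4 − 0.04193×2.66×332.4 = -91.10 mGal
Δg_SB(B) = 978833.10 − 979129.41 + 0.3086×1714.7 − 0.04193×2.66×1714.7 = 41.60 mGal
Difference = 41.60 − (-91.10) = 132.70 mGal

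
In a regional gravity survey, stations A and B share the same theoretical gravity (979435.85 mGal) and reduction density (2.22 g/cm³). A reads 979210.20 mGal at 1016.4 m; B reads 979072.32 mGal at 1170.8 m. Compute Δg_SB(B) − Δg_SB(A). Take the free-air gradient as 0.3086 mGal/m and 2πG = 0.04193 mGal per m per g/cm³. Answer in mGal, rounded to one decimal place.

-104.6

Δg_SB(A) = 979210.20 − 979435.85 + 0.3086×1016.4 − 0.04193×2.22×1016.4 = -6.60 mGal
Δg_SB(B) = 979072.32 − 979435.85 + 0.3086×1170.8 − 0.04193×2.22×1170.8 = -111.20 mGal
Difference = -111.20 − (-6.60) = -104.60 mGal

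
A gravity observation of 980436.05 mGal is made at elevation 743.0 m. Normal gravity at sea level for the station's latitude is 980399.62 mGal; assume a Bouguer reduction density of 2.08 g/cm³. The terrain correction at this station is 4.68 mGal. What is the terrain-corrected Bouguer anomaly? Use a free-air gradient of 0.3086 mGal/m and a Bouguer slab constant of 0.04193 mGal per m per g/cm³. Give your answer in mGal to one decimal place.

205.6

Free-air correction = 0.3086 × 743.0 = 229.29 mGal
Free-air anomaly = 980436.05 − 980399.62 + (229.29) = 265.72 mGal
Bouguer slab correction = 0.04193 × 2.08 × 743.0 = 64.80 mGal
Simple Bouguer anomaly = 265.72 − (64.80) = 200.92 mGal
Complete Bouguer anomaly = 200.92 + 4.68 = 205.60 mGal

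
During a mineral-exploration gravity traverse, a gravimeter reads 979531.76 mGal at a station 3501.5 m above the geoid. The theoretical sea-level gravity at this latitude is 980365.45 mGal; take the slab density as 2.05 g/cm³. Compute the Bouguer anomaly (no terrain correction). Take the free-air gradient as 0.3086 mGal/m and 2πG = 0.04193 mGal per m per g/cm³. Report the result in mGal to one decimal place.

Free-air correction = 0.3086 × 3501.5 = 1080.56 mGal
Free-air anomaly = 979531.76 − 980365.45 + (1080.56) = 246.87 mGal
Bouguer slab correction = 0.04193 × 2.05 × 3501.5 = 300.98 mGal
Simple Bouguer anomaly = 246.87 − (300.98) = -54.11 mGal

-54.1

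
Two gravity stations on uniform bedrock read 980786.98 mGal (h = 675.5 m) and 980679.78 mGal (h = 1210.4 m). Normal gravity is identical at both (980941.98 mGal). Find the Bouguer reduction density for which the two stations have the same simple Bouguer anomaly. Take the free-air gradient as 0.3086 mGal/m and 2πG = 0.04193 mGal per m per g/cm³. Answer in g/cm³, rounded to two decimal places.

2.58

Δg_obs = 980679.78 − 980786.98 = -107.20 mGal over Δh = 1210.4 − 675.5 = 534.9 m
Equal Bouguer anomalies ⇒ Δg_obs + (0.3086 − 0.04193ρ)·Δh = 0
0.3086 − 0.04193ρ = −Δg_obs/Δh = 0.20041
ρ = (0.3086 − 0.20041) / 0.04193 = 2.58 g/cm³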